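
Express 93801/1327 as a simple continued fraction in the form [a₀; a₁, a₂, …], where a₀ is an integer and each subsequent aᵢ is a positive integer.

⌊93801/1327⌋ = 70, remainder 911
⌊1327/911⌋ = 1, remainder 416
⌊911/416⌋ = 2, remainder 79
⌊416/79⌋ = 5, remainder 21
⌊79/21⌋ = 3, remainder 16
⌊21/16⌋ = 1, remainder 5
⌊16/5⌋ = 3, remainder 1
⌊5/1⌋ = 5, remainder 0

[70; 1, 2, 5, 3, 1, 3, 5]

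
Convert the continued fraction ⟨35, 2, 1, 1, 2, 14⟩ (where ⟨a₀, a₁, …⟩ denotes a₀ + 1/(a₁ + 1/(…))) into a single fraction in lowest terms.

a_0 = 35: 35/1
a_1 = 2: 71/2
a_2 = 1: 106/3
a_3 = 1: 177/5
a_4 = 2: 460/13
a_5 = 14: 6617/187

6617/187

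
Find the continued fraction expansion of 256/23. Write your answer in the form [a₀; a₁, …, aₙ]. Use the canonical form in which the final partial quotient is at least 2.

Apply division with remainder until the remainder is 0:
256 = 11·23 + 3, so a_0 = 11
23 = 7·3 + 2, so a_1 = 7
3 = 1·2 + 1, so a_2 = 1
2 = 2·1 + 0, so a_3 = 2

[11; 7, 1, 2]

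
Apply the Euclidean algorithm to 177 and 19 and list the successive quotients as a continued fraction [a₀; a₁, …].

[9; 3, 6]

Run the Euclidean algorithm, recording each quotient:
177 ÷ 19 → quotient 9, remainder 6
19 ÷ 6 → quotient 3, remainder 1
6 ÷ 1 → quotient 6, remainder 0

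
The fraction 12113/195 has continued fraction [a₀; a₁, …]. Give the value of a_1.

8

Apply division with remainder until the remainder is 0:
12113 ÷ 195 → quotient 62, remainder 23
195 ÷ 23 → quotient 8, remainder 11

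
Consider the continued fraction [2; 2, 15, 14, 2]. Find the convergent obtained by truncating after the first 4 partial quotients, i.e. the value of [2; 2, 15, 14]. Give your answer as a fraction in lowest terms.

Use the convergent recurrence hₖ = aₖ·hₖ₋₁ + hₖ₋₂ (and likewise for the denominators kₖ):
a_0 = 2: 2/1
a_1 = 2: 5/2
a_2 = 15: 77/31
a_3 = 14: 1083/436

1083/436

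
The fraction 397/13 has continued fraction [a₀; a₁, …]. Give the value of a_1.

397 ÷ 13 → quotient 30, remainder 7
13 ÷ 7 → quotient 1, remainder 6

1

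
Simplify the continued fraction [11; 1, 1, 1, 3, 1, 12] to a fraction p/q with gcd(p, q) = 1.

2084/179

a_0 = 11: 11/1
a_1 = 1: 12/1
a_2 = 1: 23/2
a_3 = 1: 35/3
a_4 = 3: 128/11
a_5 = 1: 163/14
a_6 = 12: 2084/179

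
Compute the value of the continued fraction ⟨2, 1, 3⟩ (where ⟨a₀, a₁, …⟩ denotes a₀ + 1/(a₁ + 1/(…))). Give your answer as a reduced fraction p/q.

Work from the innermost term outward:
Start with 3.
1 + 1/(3/1) = 1 + 1/3 = 4/3
2 + 1/(4/3) = 2 + 3/4 = 11/4

11/4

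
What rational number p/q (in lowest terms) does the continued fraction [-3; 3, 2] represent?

Start with 2.
3 + 1/(2/1) = 3 + 1/2 = 7/2
-3 + 1/(7/2) = -3 + 2/7 = -19/7

-19/7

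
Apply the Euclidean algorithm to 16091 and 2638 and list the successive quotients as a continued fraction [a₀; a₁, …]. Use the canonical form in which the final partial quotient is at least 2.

Run the Euclidean algorithm, recording each quotient:
16091 ÷ 2638 → quotient 6, remainder 263
2638 ÷ 263 → quotient 10, remainder 8
263 ÷ 8 → quotient 32, remainder 7
8 ÷ 7 → quotient 1, remainder 1
7 ÷ 1 → quotient 7, remainder 0

[6; 10, 32, 1, 7]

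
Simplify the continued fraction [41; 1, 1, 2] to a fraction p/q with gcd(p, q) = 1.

a_0 = 41: 41/1
a_1 = 1: 42/1
a_2 = 1: 83/2
a_3 = 2: 208/5

208/5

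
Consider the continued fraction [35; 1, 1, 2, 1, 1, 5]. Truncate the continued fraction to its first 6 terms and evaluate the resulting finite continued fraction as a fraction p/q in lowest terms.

Work from the innermost term outward:
Start with 1.
1 + 1/(1/1) = 1 + 1/1 = 2/1
2 + 1/(2/1) = 2 + 1/2 = 5/2
1 + 1/(5/2) = 1 + 2/5 = 7/5
1 + 1/(7/5) = 1 + 5/7 = 12/7
35 + 1/(12/7) = 35 + 7/12 = 427/12

427/12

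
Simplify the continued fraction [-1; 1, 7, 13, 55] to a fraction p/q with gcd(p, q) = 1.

Starting at the tail and folding back:
Start with 55.
13 + 1/(55/1) = 13 + 1/55 = 716/55
7 + 1/(716/55) = 7 + 55/716 = 5067/716
1 + 1/(5067/716) = 1 + 716/5067 = 5783/5067
-1 + 1/(5783/5067) = -1 + 5067/5783 = -716/5783

-716/5783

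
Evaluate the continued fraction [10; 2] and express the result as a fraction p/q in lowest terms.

a_0 = 10: 10/1
a_1 = 2: 21/2

21/2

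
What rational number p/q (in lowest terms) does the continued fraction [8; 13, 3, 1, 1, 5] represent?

4183/518

Work from the innermost term outward:
Start with 5.
1 + 1/(5/1) = 1 + 1/5 = 6/5
1 + 1/(6/5) = 1 + 5/6 = 11/6
3 + 1/(11/6) = 3 + 6/11 = 39/11
13 + 1/(39/11) = 13 + 11/39 = 518/39
8 + 1/(518/39) = 8 + 39/518 = 4183/518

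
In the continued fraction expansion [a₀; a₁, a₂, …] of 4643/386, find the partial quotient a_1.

35

4643 ÷ 386 → quotient 12, remainder 11
386 ÷ 11 → quotient 35, remainder 1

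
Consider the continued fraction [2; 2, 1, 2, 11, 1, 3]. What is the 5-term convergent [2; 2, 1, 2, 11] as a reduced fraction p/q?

a_0 = 2: 2/1
a_1 = 2: 5/2
a_2 = 1: 7/3
a_3 = 2: 19/8
a_4 = 11: 216/91

216/91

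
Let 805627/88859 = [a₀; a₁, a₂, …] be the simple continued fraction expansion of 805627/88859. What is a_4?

805627 = 9·88859 + 5896, so a_0 = 9
88859 = 15·5896 + 419, so a_1 = 15
5896 = 14·419 + 30, so a_2 = 14
419 = 13·30 + 29, so a_3 = 13
30 = 1·29 + 1, so a_4 = 1

1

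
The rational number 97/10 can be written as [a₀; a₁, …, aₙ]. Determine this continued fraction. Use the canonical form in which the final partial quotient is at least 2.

[9; 1, 2, 3]

⌊97/10⌋ = 9, remainder 7
⌊10/7⌋ = 1, remainder 3
⌊7/3⌋ = 2, remainder 1
⌊3/1⌋ = 3, remainder 0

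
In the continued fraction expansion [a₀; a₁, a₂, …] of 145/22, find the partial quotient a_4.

⌊145/22⌋ = 6, remainder 13
⌊22/13⌋ = 1, remainder 9
⌊13/9⌋ = 1, remainder 4
⌊9/4⌋ = 2, remainder 1
⌊4/1⌋ = 4, remainder 0

4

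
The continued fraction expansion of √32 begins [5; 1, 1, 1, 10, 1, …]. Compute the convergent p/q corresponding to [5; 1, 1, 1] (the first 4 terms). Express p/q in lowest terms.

Work from the innermost term outward:
Start with 1.
1 + 1/(1/1) = 1 + 1/1 = 2/1
1 + 1/(2/1) = 1 + 1/2 = 3/2
5 + 1/(3/2) = 5 + 2/3 = 17/3

17/3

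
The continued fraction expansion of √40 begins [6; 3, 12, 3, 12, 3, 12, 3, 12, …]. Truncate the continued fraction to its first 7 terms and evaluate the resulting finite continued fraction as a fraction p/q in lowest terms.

Use the convergent recurrence hₖ = aₖ·hₖ₋₁ + hₖ₋₂ (and likewise for the denominators kₖ):
a_0 = 6: 6/1
a_1 = 3: 19/3
a_2 = 12: 234/37
a_3 = 3: 721/114
a_4 = 12: 8886/1405
a_5 = 3: 27379/4329
a_6 = 12: 337434/53353

337434/53353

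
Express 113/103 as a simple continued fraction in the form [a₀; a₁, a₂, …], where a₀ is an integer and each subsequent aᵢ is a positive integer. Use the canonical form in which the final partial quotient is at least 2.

⌊113/103⌋ = 1, remainder 10
⌊103/10⌋ = 10, remainder 3
⌊10/3⌋ = 3, remainder 1
⌊3/1⌋ = 3, remainder 0

[1; 10, 3, 3]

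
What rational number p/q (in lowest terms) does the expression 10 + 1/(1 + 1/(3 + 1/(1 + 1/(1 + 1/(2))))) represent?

248/23

Build up convergents one term at a time:
a_0 = 10: 10/1
a_1 = 1: 11/1
a_2 = 3: 43/4
a_3 = 1: 54/5
a_4 = 1: 97/9
a_5 = 2: 248/23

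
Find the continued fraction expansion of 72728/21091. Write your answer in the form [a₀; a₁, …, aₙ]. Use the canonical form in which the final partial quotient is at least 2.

[3; 2, 4, 2, 1, 59, 1, 11]

Apply division with remainder until the remainder is 0:
72728 ÷ 21091 → quotient 3, remainder 9455
21091 ÷ 9455 → quotient 2, remainder 2181
9455 ÷ 2181 → quotient 4, remainder 731
2181 ÷ 731 → quotient 2, remainder 719
731 ÷ 719 → quotient 1, remainder 12
719 ÷ 12 → quotient 59, remainder 11
12 ÷ 11 → quotient 1, remainder 1
11 ÷ 1 → quotient 11, remainder 0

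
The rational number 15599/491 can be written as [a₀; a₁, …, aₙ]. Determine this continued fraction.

[31; 1, 3, 2, 1, 8, 1, 3]

15599 = 31·491 + 378, so a_0 = 31
491 = 1·378 + 113, so a_1 = 1
378 = 3·113 + 39, so a_2 = 3
113 = 2·39 + 35, so a_3 = 2
39 = 1·35 + 4, so a_4 = 1
35 = 8·4 + 3, so a_5 = 8
4 = 1·3 + 1, so a_6 = 1
3 = 3·1 + 0, so a_7 = 3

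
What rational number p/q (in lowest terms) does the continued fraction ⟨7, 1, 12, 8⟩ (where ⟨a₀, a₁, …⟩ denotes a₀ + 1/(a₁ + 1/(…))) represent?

832/105

Compute successive convergents:
a_0 = 7: 7/1
a_1 = 1: 8/1
a_2 = 12: 103/13
a_3 = 8: 832/105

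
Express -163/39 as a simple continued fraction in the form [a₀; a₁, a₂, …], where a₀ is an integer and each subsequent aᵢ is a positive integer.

⌊-163/39⌋ = -5, remainder 32
⌊39/32⌋ = 1, remainder 7
⌊32/7⌋ = 4, remainder 4
⌊7/4⌋ = 1, remainder 3
⌊4/3⌋ = 1, remainder 1
⌊3/1⌋ = 3, remainder 0

[-5; 1, 4, 1, 1, 3]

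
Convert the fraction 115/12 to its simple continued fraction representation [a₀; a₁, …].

Repeatedly divide and take the remainder:
⌊115/12⌋ = 9, remainder 7
⌊12/7⌋ = 1, remainder 5
⌊7/5⌋ = 1, remainder 2
⌊5/2⌋ = 2, remainder 1
⌊2/1⌋ = 2, remainder 0

[9; 1, 1, 2, 2]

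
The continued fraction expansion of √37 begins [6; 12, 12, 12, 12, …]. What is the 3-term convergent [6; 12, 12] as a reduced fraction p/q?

Start with 12.
12 + 1/(12/1) = 12 + 1/12 = 145/12
6 + 1/(145/12) = 6 + 12/145 = 882/145

882/145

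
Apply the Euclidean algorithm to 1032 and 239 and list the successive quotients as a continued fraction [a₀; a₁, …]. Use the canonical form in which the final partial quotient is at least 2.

[4; 3, 6, 1, 10]

Run the Euclidean algorithm, recording each quotient:
⌊1032/239⌋ = 4, remainder 76
⌊239/76⌋ = 3, remainder 11
⌊76/11⌋ = 6, remainder 10
⌊11/10⌋ = 1, remainder 1
⌊10/1⌋ = 10, remainder 0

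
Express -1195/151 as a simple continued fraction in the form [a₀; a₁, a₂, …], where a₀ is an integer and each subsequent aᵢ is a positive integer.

Run the Euclidean algorithm, recording each quotient:
-1195 ÷ 151 → quotient -8, remainder 13
151 ÷ 13 → quotient 11, remainder 8
13 ÷ 8 → quotient 1, remainder 5
8 ÷ 5 → quotient 1, remainder 3
5 ÷ 3 → quotient 1, remainder 2
3 ÷ 2 → quotient 1, remainder 1
2 ÷ 1 → quotient 2, remainder 0

[-8; 11, 1, 1, 1, 1, 2]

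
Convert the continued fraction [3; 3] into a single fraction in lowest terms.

10/3

a_0 = 3: 3/1
a_1 = 3: 10/3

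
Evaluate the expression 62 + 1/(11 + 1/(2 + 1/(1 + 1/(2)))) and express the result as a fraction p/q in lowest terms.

5650/91

a_0 = 62: 62/1
a_1 = 11: 683/11
a_2 = 2: 1428/23
a_3 = 1: 2111/34
a_4 = 2: 5650/91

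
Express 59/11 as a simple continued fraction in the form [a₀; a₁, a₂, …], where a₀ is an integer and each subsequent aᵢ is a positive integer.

[5; 2, 1, 3]

⌊59/11⌋ = 5, remainder 4
⌊11/4⌋ = 2, remainder 3
⌊4/3⌋ = 1, remainder 1
⌊3/1⌋ = 3, remainder 0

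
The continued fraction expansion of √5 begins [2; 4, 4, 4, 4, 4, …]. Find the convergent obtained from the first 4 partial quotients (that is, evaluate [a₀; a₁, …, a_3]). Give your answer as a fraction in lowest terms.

Start with 4.
4 + 1/(4/1) = 4 + 1/4 = 17/4
4 + 1/(17/4) = 4 + 4/17 = 72/17
2 + 1/(72/17) = 2 + 17/72 = 161/72

161/72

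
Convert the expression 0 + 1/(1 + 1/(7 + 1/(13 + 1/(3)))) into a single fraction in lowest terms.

Start with 3.
13 + 1/(3/1) = 13 + 1/3 = 40/3
7 + 1/(40/3) = 7 + 3/40 = 283/40
1 + 1/(283/40) = 1 + 40/283 = 323/283
0 + 1/(323/283) = 0 + 283/323 = 283/323

283/323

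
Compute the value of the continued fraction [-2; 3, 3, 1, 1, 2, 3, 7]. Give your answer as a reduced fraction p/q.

Start with 7.
3 + 1/(7/1) = 3 + 1/7 = 22/7
2 + 1/(22/7) = 2 + 7/22 = 51/22
1 + 1/(51/22) = 1 + 22/51 = 73/51
1 + 1/(73/51) = 1 + 51/73 = 124/73
3 + 1/(124/73) = 3 + 73/124 = 445/124
3 + 1/(445/124) = 3 + 124/445 = 1459/445
-2 + 1/(1459/445) = -2 + 445/1459 = -2473/1459

-2473/1459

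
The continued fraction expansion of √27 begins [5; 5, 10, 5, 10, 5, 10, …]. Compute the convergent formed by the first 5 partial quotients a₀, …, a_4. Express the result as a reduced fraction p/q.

13775/2651

Use the convergent recurrence hₖ = aₖ·hₖ₋₁ + hₖ₋₂ (and likewise for the denominators kₖ):
a_0 = 5: 5/1
a_1 = 5: 26/5
a_2 = 10: 265/51
a_3 = 5: 1351/260
a_4 = 10: 13775/2651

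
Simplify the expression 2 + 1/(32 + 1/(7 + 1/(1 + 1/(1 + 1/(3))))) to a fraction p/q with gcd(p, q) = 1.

3459/1703

Start with 3.
1 + 1/(3/1) = 1 + 1/3 = 4/3
1 + 1/(4/3) = 1 + 3/4 = 7/4
7 + 1/(7/4) = 7 + 4/7 = 53/7
32 + 1/(53/7) = 32 + 7/53 = 1703/53
2 + 1/(1703/53) = 2 + 53/1703 = 3459/1703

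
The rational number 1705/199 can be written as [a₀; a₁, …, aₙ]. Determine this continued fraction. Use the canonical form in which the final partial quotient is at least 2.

[8; 1, 1, 3, 5, 2, 2]

1705 = 8·199 + 113, so a_0 = 8
199 = 1·113 + 86, so a_1 = 1
113 = 1·86 + 27, so a_2 = 1
86 = 3·27 + 5, so a_3 = 3
27 = 5·5 + 2, so a_4 = 5
5 = 2·2 + 1, so a_5 = 2
2 = 2·1 + 0, so a_6 = 2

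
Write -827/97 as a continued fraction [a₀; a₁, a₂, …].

-827 ÷ 97 → quotient -9, remainder 46
97 ÷ 46 → quotient 2, remainder 5
46 ÷ 5 → quotient 9, remainder 1
5 ÷ 1 → quotient 5, remainder 0

[-9; 2, 9, 5]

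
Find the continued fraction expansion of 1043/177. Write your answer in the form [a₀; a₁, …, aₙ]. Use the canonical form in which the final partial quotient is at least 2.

⌊1043/177⌋ = 5, remainder 158
⌊177/158⌋ = 1, remainder 19
⌊158/19⌋ = 8, remainder 6
⌊19/6⌋ = 3, remainder 1
⌊6/1⌋ = 6, remainder 0

[5; 1, 8, 3, 6]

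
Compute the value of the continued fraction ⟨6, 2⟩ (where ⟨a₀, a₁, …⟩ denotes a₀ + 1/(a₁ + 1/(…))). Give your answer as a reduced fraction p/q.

13/2

Use the convergent recurrence hₖ = aₖ·hₖ₋₁ + hₖ₋₂ (and likewise for the denominators kₖ):
a_0 = 6: 6/1
a_1 = 2: 13/2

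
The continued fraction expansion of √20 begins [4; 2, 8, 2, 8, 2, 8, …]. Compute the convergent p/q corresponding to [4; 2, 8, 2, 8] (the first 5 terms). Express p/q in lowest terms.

1364/305

Start with 8.
2 + 1/(8/1) = 2 + 1/8 = 17/8
8 + 1/(17/8) = 8 + 8/17 = 144/17
2 + 1/(144/17) = 2 + 17/144 = 305/144
4 + 1/(305/144) = 4 + 144/305 = 1364/305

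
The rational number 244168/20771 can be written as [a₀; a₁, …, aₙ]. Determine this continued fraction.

⌊244168/20771⌋ = 11, remainder 15687
⌊20771/15687⌋ = 1, remainder 5084
⌊15687/5084⌋ = 3, remainder 435
⌊5084/435⌋ = 11, remainder 299
⌊435/299⌋ = 1, remainder 136
⌊299/136⌋ = 2, remainder 27
⌊136/27⌋ = 5, remainder 1
⌊27/1⌋ = 27, remainder 0

[11; 1, 3, 11, 1, 2, 5, 27]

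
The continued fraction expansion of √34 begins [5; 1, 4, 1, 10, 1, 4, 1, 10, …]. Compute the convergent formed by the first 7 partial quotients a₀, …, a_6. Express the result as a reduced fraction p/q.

2035/349

Compute successive convergents:
a_0 = 5: 5/1
a_1 = 1: 6/1
a_2 = 4: 29/5
a_3 = 1: 35/6
a_4 = 10: 379/65
a_5 = 1: 414/71
a_6 = 4: 2035/349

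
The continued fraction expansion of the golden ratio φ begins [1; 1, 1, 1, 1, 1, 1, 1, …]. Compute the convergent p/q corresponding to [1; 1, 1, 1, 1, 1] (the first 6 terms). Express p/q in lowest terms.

Start with 1.
1 + 1/(1/1) = 1 + 1/1 = 2/1
1 + 1/(2/1) = 1 + 1/2 = 3/2
1 + 1/(3/2) = 1 + 2/3 = 5/3
1 + 1/(5/3) = 1 + 3/5 = 8/5
1 + 1/(8/5) = 1 + 5/8 = 13/8

13/8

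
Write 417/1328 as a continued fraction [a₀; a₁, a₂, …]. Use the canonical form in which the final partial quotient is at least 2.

[0; 3, 5, 2, 2, 2, 6]

Apply division with remainder until the remainder is 0:
⌊417/1328⌋ = 0, remainder 417
⌊1328/417⌋ = 3, remainder 77
⌊417/77⌋ = 5, remainder 32
⌊77/32⌋ = 2, remainder 13
⌊32/13⌋ = 2, remainder 6
⌊13/6⌋ = 2, remainder 1
⌊6/1⌋ = 6, remainder 0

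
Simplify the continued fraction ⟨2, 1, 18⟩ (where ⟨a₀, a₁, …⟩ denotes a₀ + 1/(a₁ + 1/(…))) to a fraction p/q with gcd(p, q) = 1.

Use the convergent recurrence hₖ = aₖ·hₖ₋₁ + hₖ₋₂ (and likewise for the denominators kₖ):
a_0 = 2: 2/1
a_1 = 1: 3/1
a_2 = 18: 56/19

56/19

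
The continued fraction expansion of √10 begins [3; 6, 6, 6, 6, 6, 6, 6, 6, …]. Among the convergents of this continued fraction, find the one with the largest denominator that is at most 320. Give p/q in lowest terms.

List convergents until the denominator exceeds the bound:
a_0 = 3: 3/1  (≤ bound)
a_1 = 6: 19/6  (≤ bound)
a_2 = 6: 117/37  (≤ bound)
a_3 = 6: 721/228  (≤ bound)
a_4 = 6: 4443/1405  (> 320, stop)

721/228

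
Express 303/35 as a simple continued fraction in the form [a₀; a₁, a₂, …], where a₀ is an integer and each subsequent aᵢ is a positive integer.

Repeatedly divide and take the remainder:
303 = 8·35 + 23, so a_0 = 8
35 = 1·23 + 12, so a_1 = 1
23 = 1·12 + 11, so a_2 = 1
12 = 1·11 + 1, so a_3 = 1
11 = 11·1 + 0, so a_4 = 11

[8; 1, 1, 1, 11]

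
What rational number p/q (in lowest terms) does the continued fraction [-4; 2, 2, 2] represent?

-43/12

a_0 = -4: -4/1
a_1 = 2: -7/2
a_2 = 2: -18/5
a_3 = 2: -43/12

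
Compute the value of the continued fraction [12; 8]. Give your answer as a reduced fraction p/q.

Start with 8.
12 + 1/(8/1) = 12 + 1/8 = 97/8

97/8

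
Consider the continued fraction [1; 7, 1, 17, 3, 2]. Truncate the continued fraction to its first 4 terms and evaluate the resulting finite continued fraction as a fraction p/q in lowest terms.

a_0 = 1: 1/1
a_1 = 7: 8/7
a_2 = 1: 9/8
a_3 = 17: 161/143

161/143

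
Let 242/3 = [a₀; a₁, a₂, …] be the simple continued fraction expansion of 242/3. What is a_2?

2

242 = 80·3 + 2, so a_0 = 80
3 = 1·2 + 1, so a_1 = 1
2 = 2·1 + 0, so a_2 = 2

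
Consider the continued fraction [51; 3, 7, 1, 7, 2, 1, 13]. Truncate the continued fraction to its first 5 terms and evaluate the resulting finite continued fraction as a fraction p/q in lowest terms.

10110/197

Compute successive convergents:
a_0 = 51: 51/1
a_1 = 3: 154/3
a_2 = 7: 1129/22
a_3 = 1: 1283/25
a_4 = 7: 10110/197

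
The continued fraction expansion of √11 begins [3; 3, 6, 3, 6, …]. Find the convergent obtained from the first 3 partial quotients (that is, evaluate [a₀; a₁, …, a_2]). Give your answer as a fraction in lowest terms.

63/19

Start with 6.
3 + 1/(6/1) = 3 + 1/6 = 19/6
3 + 1/(19/6) = 3 + 6/19 = 63/19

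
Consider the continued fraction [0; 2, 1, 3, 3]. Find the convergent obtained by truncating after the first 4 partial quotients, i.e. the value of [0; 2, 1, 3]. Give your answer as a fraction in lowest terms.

a_0 = 0: 0/1
a_1 = 2: 1/2
a_2 = 1: 1/3
a_3 = 3: 4/11

4/11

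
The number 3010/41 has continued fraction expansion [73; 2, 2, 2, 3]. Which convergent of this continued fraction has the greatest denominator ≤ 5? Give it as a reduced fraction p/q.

a_0 = 73: 73/1  (≤ bound)
a_1 = 2: 147/2  (≤ bound)
a_2 = 2: 367/5  (≤ bound)
a_3 = 2: 881/12  (> 5, stop)

367/5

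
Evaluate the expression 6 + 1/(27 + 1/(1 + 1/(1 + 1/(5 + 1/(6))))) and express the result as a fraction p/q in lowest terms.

a_0 = 6: 6/1
a_1 = 27: 163/27
a_2 = 1: 169/28
a_3 = 1: 332/55
a_4 = 5: 1829/303
a_5 = 6: 11306/1873

11306/1873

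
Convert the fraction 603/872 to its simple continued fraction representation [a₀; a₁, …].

[0; 1, 2, 4, 7, 4, 2]

603 = 0·872 + 603, so a_0 = 0
872 = 1·603 + 269, so a_1 = 1
603 = 2·269 + 65, so a_2 = 2
269 = 4·65 + 9, so a_3 = 4
65 = 7·9 + 2, so a_4 = 7
9 = 4·2 + 1, so a_5 = 4
2 = 2·1 + 0, so a_6 = 2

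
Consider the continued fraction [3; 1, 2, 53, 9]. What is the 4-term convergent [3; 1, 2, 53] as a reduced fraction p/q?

Starting at the tail and folding back:
Start with 53.
2 + 1/(53/1) = 2 + 1/53 = 107/53
1 + 1/(107/53) = 1 + 53/107 = 160/107
3 + 1/(160/107) = 3 + 107/160 = 587/160

587/160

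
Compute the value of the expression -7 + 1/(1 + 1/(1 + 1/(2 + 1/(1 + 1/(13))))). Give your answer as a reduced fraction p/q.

-617/96

Work from the innermost term outward:
Start with 13.
1 + 1/(13/1) = 1 + 1/13 = 14/13
2 + 1/(14/13) = 2 + 13/14 = 41/14
1 + 1/(41/14) = 1 + 14/41 = 55/41
1 + 1/(55/41) = 1 + 41/55 = 96/55
-7 + 1/(96/55) = -7 + 55/96 = -617/96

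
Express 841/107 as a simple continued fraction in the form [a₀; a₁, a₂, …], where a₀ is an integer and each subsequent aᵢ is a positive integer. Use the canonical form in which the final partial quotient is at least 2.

[7; 1, 6, 7, 2]

841 = 7·107 + 92, so a_0 = 7
107 = 1·92 + 15, so a_1 = 1
92 = 6·15 + 2, so a_2 = 6
15 = 7·2 + 1, so a_3 = 7
2 = 2·1 + 0, so a_4 = 2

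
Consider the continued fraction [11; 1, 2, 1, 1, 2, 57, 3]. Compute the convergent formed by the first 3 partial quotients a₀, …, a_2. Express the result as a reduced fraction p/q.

a_0 = 11: 11/1
a_1 = 1: 12/1
a_2 = 2: 35/3

35/3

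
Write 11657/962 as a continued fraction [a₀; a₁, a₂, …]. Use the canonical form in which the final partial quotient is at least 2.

[12; 8, 1, 1, 18, 3]

⌊11657/962⌋ = 12, remainder 113
⌊962/113⌋ = 8, remainder 58
⌊113/58⌋ = 1, remainder 55
⌊58/55⌋ = 1, remainder 3
⌊55/3⌋ = 18, remainder 1
⌊3/1⌋ = 3, remainder 0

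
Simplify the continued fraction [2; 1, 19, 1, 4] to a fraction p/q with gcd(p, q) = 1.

Build up convergents one term at a time:
a_0 = 2: 2/1
a_1 = 1: 3/1
a_2 = 19: 59/20
a_3 = 1: 62/21
a_4 = 4: 307/104

307/104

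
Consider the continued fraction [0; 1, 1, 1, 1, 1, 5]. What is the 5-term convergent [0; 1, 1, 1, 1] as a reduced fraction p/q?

3/5

Build up convergents one term at a time:
a_0 = 0: 0/1
a_1 = 1: 1/1
a_2 = 1: 1/2
a_3 = 1: 2/3
a_4 = 1: 3/5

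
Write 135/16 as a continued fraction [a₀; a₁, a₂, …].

⌊135/16⌋ = 8, remainder 7
⌊16/7⌋ = 2, remainder 2
⌊7/2⌋ = 3, remainder 1
⌊2/1⌋ = 2, remainder 0

[8; 2, 3, 2]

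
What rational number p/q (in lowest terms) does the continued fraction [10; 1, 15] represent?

175/16

Start with 15.
1 + 1/(15/1) = 1 + 1/15 = 16/15
10 + 1/(16/15) = 10 + 15/16 = 175/16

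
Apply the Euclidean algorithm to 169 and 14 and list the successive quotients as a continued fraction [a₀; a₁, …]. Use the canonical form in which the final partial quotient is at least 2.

169 ÷ 14 → quotient 12, remainder 1
14 ÷ 1 → quotient 14, remainder 0

[12; 14]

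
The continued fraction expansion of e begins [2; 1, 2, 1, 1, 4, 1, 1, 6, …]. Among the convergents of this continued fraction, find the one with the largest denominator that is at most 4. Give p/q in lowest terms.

11/4

List convergents until the denominator exceeds the bound:
a_0 = 2: 2/1  (≤ bound)
a_1 = 1: 3/1  (≤ bound)
a_2 = 2: 8/3  (≤ bound)
a_3 = 1: 11/4  (≤ bound)
a_4 = 1: 19/7  (> 4, stop)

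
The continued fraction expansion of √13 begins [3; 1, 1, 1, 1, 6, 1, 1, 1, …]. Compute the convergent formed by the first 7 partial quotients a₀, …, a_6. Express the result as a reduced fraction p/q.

137/38

Collapse the nested fraction from the inside out:
Start with 1.
6 + 1/(1/1) = 6 + 1/1 = 7/1
1 + 1/(7/1) = 1 + 1/7 = 8/7
1 + 1/(8/7) = 1 + 7/8 = 15/8
1 + 1/(15/8) = 1 + 8/15 = 23/15
1 + 1/(23/15) = 1 + 15/23 = 38/23
3 + 1/(38/23) = 3 + 23/38 = 137/38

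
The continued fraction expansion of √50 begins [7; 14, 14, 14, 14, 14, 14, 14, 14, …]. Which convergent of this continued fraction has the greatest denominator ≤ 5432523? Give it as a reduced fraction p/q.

3880899/548842

a_0 = 7: 7/1  (≤ bound)
a_1 = 14: 99/14  (≤ bound)
a_2 = 14: 1393/197  (≤ bound)
a_3 = 14: 19601/2772  (≤ bound)
a_4 = 14: 275807/39005  (≤ bound)
a_5 = 14: 3880899/548842  (≤ bound)
a_6 = 14: 54608393/7722793  (> 5432523, stop)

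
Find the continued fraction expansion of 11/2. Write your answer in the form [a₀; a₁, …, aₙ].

11 ÷ 2 → quotient 5, remainder 1
2 ÷ 1 → quotient 2, remainder 0

[5; 2]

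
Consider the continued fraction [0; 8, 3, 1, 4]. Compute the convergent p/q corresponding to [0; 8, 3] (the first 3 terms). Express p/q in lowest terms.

3/25

Start with 3.
8 + 1/(3/1) = 8 + 1/3 = 25/3
0 + 1/(25/3) = 0 + 3/25 = 3/25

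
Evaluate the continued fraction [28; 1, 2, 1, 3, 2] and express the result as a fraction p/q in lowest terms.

a_0 = 28: 28/1
a_1 = 1: 29/1
a_2 = 2: 86/3
a_3 = 1: 115/4
a_4 = 3: 431/15
a_5 = 2: 977/34

977/34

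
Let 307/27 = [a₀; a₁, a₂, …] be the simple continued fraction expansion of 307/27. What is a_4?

307 = 11·27 + 10, so a_0 = 11
27 = 2·10 + 7, so a_1 = 2
10 = 1·7 + 3, so a_2 = 1
7 = 2·3 + 1, so a_3 = 2
3 = 3·1 + 0, so a_4 = 3

3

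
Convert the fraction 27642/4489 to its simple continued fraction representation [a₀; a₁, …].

[6; 6, 2, 1, 15, 15]

27642 = 6·4489 + 708, so a_0 = 6
4489 = 6·708 + 241, so a_1 = 6
708 = 2·241 + 226, so a_2 = 2
241 = 1·226 + 15, so a_3 = 1
226 = 15·15 + 1, so a_4 = 15
15 = 15·1 + 0, so a_5 = 15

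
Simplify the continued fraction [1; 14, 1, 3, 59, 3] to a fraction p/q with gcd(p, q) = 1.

Start with 3.
59 + 1/(3/1) = 59 + 1/3 = 178/3
3 + 1/(178/3) = 3 + 3/178 = 537/178
1 + 1/(537/178) = 1 + 178/537 = 715/537
14 + 1/(715/537) = 14 + 537/715 = 10547/715
1 + 1/(10547/715) = 1 + 715/10547 = 11262/10547

11262/10547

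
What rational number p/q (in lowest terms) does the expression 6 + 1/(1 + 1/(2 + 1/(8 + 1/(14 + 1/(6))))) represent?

14315/2143

Start with 6.
14 + 1/(6/1) = 14 + 1/6 = 85/6
8 + 1/(85/6) = 8 + 6/85 = 686/85
2 + 1/(686/85) = 2 + 85/686 = 1457/686
1 + 1/(1457/686) = 1 + 686/1457 = 2143/1457
6 + 1/(2143/1457) = 6 + 1457/2143 = 14315/2143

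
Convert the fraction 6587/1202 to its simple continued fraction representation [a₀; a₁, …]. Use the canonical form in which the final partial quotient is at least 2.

[5; 2, 12, 48]

6587 ÷ 1202 → quotient 5, remainder 577
1202 ÷ 577 → quotient 2, remainder 48
577 ÷ 48 → quotient 12, remainder 1
48 ÷ 1 → quotient 48, remainder 0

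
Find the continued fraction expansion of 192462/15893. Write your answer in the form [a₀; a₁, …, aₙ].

⌊192462/15893⌋ = 12, remainder 1746
⌊15893/1746⌋ = 9, remainder 179
⌊1746/179⌋ = 9, remainder 135
⌊179/135⌋ = 1, remainder 44
⌊135/44⌋ = 3, remainder 3
⌊44/3⌋ = 14, remainder 2
⌊3/2⌋ = 1, remainder 1
⌊2/1⌋ = 2, remainder 0

[12; 9, 9, 1, 3, 14, 1, 2]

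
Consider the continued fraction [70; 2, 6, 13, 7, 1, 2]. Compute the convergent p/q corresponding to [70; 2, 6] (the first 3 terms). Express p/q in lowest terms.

Use the convergent recurrence hₖ = aₖ·hₖ₋₁ + hₖ₋₂ (and likewise for the denominators kₖ):
a_0 = 70: 70/1
a_1 = 2: 141/2
a_2 = 6: 916/13

916/13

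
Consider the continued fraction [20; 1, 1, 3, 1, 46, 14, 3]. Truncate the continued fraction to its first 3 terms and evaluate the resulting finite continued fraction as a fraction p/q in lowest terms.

41/2

Start with 1.
1 + 1/(1/1) = 1 + 1/1 = 2/1
20 + 1/(2/1) = 20 + 1/2 = 41/2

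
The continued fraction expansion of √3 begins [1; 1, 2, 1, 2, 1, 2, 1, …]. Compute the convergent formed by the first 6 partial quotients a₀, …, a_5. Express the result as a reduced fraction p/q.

26/15

Compute successive convergents:
a_0 = 1: 1/1
a_1 = 1: 2/1
a_2 = 2: 5/3
a_3 = 1: 7/4
a_4 = 2: 19/11
a_5 = 1: 26/15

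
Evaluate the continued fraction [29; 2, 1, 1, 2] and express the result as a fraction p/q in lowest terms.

Work from the innermost term outward:
Start with 2.
1 + 1/(2/1) = 1 + 1/2 = 3/2
1 + 1/(3/2) = 1 + 2/3 = 5/3
2 + 1/(5/3) = 2 + 3/5 = 13/5
29 + 1/(13/5) = 29 + 5/13 = 382/13

382/13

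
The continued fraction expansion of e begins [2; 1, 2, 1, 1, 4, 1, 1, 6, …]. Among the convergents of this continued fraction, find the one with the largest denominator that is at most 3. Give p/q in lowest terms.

a_0 = 2: 2/1  (≤ bound)
a_1 = 1: 3/1  (≤ bound)
a_2 = 2: 8/3  (≤ bound)
a_3 = 1: 11/4  (> 3, stop)

8/3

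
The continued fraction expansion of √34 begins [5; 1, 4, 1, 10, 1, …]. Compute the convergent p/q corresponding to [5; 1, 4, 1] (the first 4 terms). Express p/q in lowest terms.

35/6

Use the convergent recurrence hₖ = aₖ·hₖ₋₁ + hₖ₋₂ (and likewise for the denominators kₖ):
a_0 = 5: 5/1
a_1 = 1: 6/1
a_2 = 4: 29/5
a_3 = 1: 35/6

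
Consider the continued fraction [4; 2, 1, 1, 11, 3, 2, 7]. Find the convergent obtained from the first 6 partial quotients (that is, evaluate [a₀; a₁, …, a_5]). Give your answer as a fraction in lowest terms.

Start with 3.
11 + 1/(3/1) = 11 + 1/3 = 34/3
1 + 1/(34/3) = 1 + 3/34 = 37/34
1 + 1/(37/34) = 1 + 34/37 = 71/37
2 + 1/(71/37) = 2 + 37/71 = 179/71
4 + 1/(179/71) = 4 + 71/179 = 787/179

787/179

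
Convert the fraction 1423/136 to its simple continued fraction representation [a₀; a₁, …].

1423 ÷ 136 → quotient 10, remainder 63
136 ÷ 63 → quotient 2, remainder 10
63 ÷ 10 → quotient 6, remainder 3
10 ÷ 3 → quotient 3, remainder 1
3 ÷ 1 → quotient 3, remainder 0

[10; 2, 6, 3, 3]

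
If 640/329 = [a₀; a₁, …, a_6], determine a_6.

2

⌊640/329⌋ = 1, remainder 311
⌊329/311⌋ = 1, remainder 18
⌊311/18⌋ = 17, remainder 5
⌊18/5⌋ = 3, remainder 3
⌊5/3⌋ = 1, remainder 2
⌊3/2⌋ = 1, remainder 1
⌊2/1⌋ = 2, remainder 0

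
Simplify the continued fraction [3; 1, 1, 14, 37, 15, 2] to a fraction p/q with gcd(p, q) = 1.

117415/33383

a_0 = 3: 3/1
a_1 = 1: 4/1
a_2 = 1: 7/2
a_3 = 14: 102/29
a_4 = 37: 3781/1075
a_5 = 15: 56817/16154
a_6 = 2: 117415/33383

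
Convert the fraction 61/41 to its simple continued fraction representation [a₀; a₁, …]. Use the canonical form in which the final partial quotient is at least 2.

[1; 2, 20]

Apply division with remainder until the remainder is 0:
61 = 1·41 + 20, so a_0 = 1
41 = 2·20 + 1, so a_1 = 2
20 = 20·1 + 0, so a_2 = 20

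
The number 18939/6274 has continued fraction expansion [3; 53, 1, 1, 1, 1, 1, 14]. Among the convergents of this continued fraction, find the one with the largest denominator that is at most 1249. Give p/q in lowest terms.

1295/429

a_0 = 3: 3/1  (≤ bound)
a_1 = 53: 160/53  (≤ bound)
a_2 = 1: 163/54  (≤ bound)
a_3 = 1: 323/107  (≤ bound)
a_4 = 1: 486/161  (≤ bound)
a_5 = 1: 809/268  (≤ bound)
a_6 = 1: 1295/429  (≤ bound)
a_7 = 14: 18939/6274  (> 1249, stop)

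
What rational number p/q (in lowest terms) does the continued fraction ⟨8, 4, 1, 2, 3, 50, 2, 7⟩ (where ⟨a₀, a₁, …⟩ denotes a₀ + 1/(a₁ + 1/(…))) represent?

293927/35789

Collapse the nested fraction from the inside out:
Start with 7.
2 + 1/(7/1) = 2 + 1/7 = 15/7
50 + 1/(15/7) = 50 + 7/15 = 757/15
3 + 1/(757/15) = 3 + 15/757 = 2286/757
2 + 1/(2286/757) = 2 + 757/2286 = 5329/2286
1 + 1/(5329/2286) = 1 + 2286/5329 = 7615/5329
4 + 1/(7615/5329) = 4 + 5329/7615 = 35789/7615
8 + 1/(35789/7615) = 8 + 7615/35789 = 293927/35789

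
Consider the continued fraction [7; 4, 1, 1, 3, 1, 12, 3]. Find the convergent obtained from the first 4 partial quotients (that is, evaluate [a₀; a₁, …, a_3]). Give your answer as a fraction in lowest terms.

a_0 = 7: 7/1
a_1 = 4: 29/4
a_2 = 1: 36/5
a_3 = 1: 65/9

65/9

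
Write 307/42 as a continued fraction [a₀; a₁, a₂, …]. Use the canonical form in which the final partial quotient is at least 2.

Run the Euclidean algorithm, recording each quotient:
307 ÷ 42 → quotient 7, remainder 13
42 ÷ 13 → quotient 3, remainder 3
13 ÷ 3 → quotient 4, remainder 1
3 ÷ 1 → quotient 3, remainder 0

[7; 3, 4, 3]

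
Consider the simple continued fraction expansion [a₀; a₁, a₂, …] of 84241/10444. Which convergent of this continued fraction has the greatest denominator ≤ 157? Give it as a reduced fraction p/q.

734/91

List convergents until the denominator exceeds the bound:
a_0 = 8: 8/1  (≤ bound)
a_1 = 15: 121/15  (≤ bound)
a_2 = 6: 734/91  (≤ bound)
a_3 = 3: 2323/288  (> 157, stop)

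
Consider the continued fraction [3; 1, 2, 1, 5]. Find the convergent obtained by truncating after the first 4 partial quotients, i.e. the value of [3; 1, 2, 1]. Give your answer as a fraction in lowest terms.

15/4

a_0 = 3: 3/1
a_1 = 1: 4/1
a_2 = 2: 11/3
a_3 = 1: 15/4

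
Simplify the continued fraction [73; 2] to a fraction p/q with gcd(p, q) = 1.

Collapse the nested fraction from the inside out:
Start with 2.
73 + 1/(2/1) = 73 + 1/2 = 147/2

147/2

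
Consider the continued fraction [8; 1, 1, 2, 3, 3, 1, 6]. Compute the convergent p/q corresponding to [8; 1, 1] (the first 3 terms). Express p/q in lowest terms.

Start with 1.
1 + 1/(1/1) = 1 + 1/1 = 2/1
8 + 1/(2/1) = 8 + 1/2 = 17/2

17/2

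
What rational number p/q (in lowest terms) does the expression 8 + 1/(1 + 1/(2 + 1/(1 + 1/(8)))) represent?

Collapse the nested fraction from the inside out:
Start with 8.
1 + 1/(8/1) = 1 + 1/8 = 9/8
2 + 1/(9/8) = 2 + 8/9 = 26/9
1 + 1/(26/9) = 1 + 9/26 = 35/26
8 + 1/(35/26) = 8 + 26/35 = 306/35

306/35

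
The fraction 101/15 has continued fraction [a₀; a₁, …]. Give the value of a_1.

⌊101/15⌋ = 6, remainder 11
⌊15/11⌋ = 1, remainder 4

1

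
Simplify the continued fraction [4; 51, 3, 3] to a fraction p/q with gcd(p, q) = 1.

Build up convergents one term at a time:
a_0 = 4: 4/1
a_1 = 51: 205/51
a_2 = 3: 619/154
a_3 = 3: 2062/513

2062/513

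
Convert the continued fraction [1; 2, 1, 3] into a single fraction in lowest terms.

15/11

Use the convergent recurrence hₖ = aₖ·hₖ₋₁ + hₖ₋₂ (and likewise for the denominators kₖ):
a_0 = 1: 1/1
a_1 = 2: 3/2
a_2 = 1: 4/3
a_3 = 3: 15/11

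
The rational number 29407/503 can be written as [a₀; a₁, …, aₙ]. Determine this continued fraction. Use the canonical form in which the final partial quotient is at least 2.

Run the Euclidean algorithm, recording each quotient:
29407 ÷ 503 → quotient 58, remainder 233
503 ÷ 233 → quotient 2, remainder 37
233 ÷ 37 → quotient 6, remainder 11
37 ÷ 11 → quotient 3, remainder 4
11 ÷ 4 → quotient 2, remainder 3
4 ÷ 3 → quotient 1, remainder 1
3 ÷ 1 → quotient 3, remainder 0

[58; 2, 6, 3, 2, 1, 3]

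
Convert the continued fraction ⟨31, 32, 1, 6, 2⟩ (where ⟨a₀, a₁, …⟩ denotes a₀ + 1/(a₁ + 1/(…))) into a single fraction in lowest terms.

Work from the innermost term outward:
Start with 2.
6 + 1/(2/1) = 6 + 1/2 = 13/2
1 + 1/(13/2) = 1 + 2/13 = 15/13
32 + 1/(15/13) = 32 + 13/15 = 493/15
31 + 1/(493/15) = 31 + 15/493 = 15298/493

15298/493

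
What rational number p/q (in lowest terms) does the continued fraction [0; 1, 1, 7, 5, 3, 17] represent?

a_0 = 0: 0/1
a_1 = 1: 1/1
a_2 = 1: 1/2
a_3 = 7: 8/15
a_4 = 5: 41/77
a_5 = 3: 131/246
a_6 = 17: 2268/4259

2268/4259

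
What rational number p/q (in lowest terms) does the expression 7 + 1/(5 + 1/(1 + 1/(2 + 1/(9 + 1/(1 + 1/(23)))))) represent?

30190/4207

Use the convergent recurrence hₖ = aₖ·hₖ₋₁ + hₖ₋₂ (and likewise for the denominators kₖ):
a_0 = 7: 7/1
a_1 = 5: 36/5
a_2 = 1: 43/6
a_3 = 2: 122/17
a_4 = 9: 1141/159
a_5 = 1: 1263/176
a_6 = 23: 30190/4207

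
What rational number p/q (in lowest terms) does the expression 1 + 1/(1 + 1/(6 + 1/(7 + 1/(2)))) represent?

199/107

a_0 = 1: 1/1
a_1 = 1: 2/1
a_2 = 6: 13/7
a_3 = 7: 93/50
a_4 = 2: 199/107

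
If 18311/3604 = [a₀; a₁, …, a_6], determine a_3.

1

18311 ÷ 3604 → quotient 5, remainder 291
3604 ÷ 291 → quotient 12, remainder 112
291 ÷ 112 → quotient 2, remainder 67
112 ÷ 67 → quotient 1, remainder 45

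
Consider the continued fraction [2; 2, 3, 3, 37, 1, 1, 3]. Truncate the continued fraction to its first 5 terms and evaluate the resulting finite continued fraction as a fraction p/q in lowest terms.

Start with 37.
3 + 1/(37/1) = 3 + 1/37 = 112/37
3 + 1/(112/37) = 3 + 37/112 = 373/112
2 + 1/(373/112) = 2 + 112/373 = 858/373
2 + 1/(858/373) = 2 + 373/858 = 2089/858

2089/858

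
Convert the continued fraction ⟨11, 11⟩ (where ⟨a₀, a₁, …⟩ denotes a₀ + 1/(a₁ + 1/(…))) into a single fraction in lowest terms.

Start with 11.
11 + 1/(11/1) = 11 + 1/11 = 122/11

122/11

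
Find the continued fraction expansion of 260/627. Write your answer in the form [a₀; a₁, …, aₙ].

Repeatedly divide and take the remainder:
260 ÷ 627 → quotient 0, remainder 260
627 ÷ 260 → quotient 2, remainder 107
260 ÷ 107 → quotient 2, remainder 46
107 ÷ 46 → quotient 2, remainder 15
46 ÷ 15 → quotient 3, remainder 1
15 ÷ 1 → quotient 15, remainder 0

[0; 2, 2, 2, 3, 15]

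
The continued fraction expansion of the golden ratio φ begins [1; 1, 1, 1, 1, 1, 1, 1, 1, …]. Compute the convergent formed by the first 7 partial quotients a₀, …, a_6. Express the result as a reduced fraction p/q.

21/13

Use the convergent recurrence hₖ = aₖ·hₖ₋₁ + hₖ₋₂ (and likewise for the denominators kₖ):
a_0 = 1: 1/1
a_1 = 1: 2/1
a_2 = 1: 3/2
a_3 = 1: 5/3
a_4 = 1: 8/5
a_5 = 1: 13/8
a_6 = 1: 21/13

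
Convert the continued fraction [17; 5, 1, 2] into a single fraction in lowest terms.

a_0 = 17: 17/1
a_1 = 5: 86/5
a_2 = 1: 103/6
a_3 = 2: 292/17

292/17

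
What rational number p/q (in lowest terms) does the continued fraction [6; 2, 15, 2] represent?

415/64

Build up convergents one term at a time:
a_0 = 6: 6/1
a_1 = 2: 13/2
a_2 = 15: 201/31
a_3 = 2: 415/64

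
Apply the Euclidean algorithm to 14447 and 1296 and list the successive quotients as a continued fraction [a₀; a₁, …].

14447 ÷ 1296 → quotient 11, remainder 191
1296 ÷ 191 → quotient 6, remainder 150
191 ÷ 150 → quotient 1, remainder 41
150 ÷ 41 → quotient 3, remainder 27
41 ÷ 27 → quotient 1, remainder 14
27 ÷ 14 → quotient 1, remainder 13
14 ÷ 13 → quotient 1, remainder 1
13 ÷ 1 → quotient 13, remainder 0

[11; 6, 1, 3, 1, 1, 1, 13]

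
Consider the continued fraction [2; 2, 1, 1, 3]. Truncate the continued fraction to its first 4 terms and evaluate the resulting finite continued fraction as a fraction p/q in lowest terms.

12/5

Start with 1.
1 + 1/(1/1) = 1 + 1/1 = 2/1
2 + 1/(2/1) = 2 + 1/2 = 5/2
2 + 1/(5/2) = 2 + 2/5 = 12/5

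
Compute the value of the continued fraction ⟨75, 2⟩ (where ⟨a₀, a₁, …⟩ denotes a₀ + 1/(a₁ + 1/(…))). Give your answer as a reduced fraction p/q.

151/2

a_0 = 75: 75/1
a_1 = 2: 151/2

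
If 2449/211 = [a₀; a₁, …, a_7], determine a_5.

5

Apply division with remainder until the remainder is 0:
2449 ÷ 211 → quotient 11, remainder 128
211 ÷ 128 → quotient 1, remainder 83
128 ÷ 83 → quotient 1, remainder 45
83 ÷ 45 → quotient 1, remainder 38
45 ÷ 38 → quotient 1, remainder 7
38 ÷ 7 → quotient 5, remainder 3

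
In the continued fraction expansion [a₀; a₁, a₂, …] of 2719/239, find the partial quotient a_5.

9

2719 = 11·239 + 90, so a_0 = 11
239 = 2·90 + 59, so a_1 = 2
90 = 1·59 + 31, so a_2 = 1
59 = 1·31 + 28, so a_3 = 1
31 = 1·28 + 3, so a_4 = 1
28 = 9·3 + 1, so a_5 = 9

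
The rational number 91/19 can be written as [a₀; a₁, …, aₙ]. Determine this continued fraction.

[4; 1, 3, 1, 3]

⌊91/19⌋ = 4, remainder 15
⌊19/15⌋ = 1, remainder 4
⌊15/4⌋ = 3, remainder 3
⌊4/3⌋ = 1, remainder 1
⌊3/1⌋ = 3, remainder 0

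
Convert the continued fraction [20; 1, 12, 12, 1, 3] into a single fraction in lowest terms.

Start with 3.
1 + 1/(3/1) = 1 + 1/3 = 4/3
12 + 1/(4/3) = 12 + 3/4 = 51/4
12 + 1/(51/4) = 12 + 4/51 = 616/51
1 + 1/(616/51) = 1 + 51/616 = 667/616
20 + 1/(667/616) = 20 + 616/667 = 13956/667

13956/667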